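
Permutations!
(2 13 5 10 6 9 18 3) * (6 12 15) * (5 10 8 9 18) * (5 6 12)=(2 13 10 5 8 9 6 18 3)(12 15)=[0, 1, 13, 2, 4, 8, 18, 7, 9, 6, 5, 11, 15, 10, 14, 12, 16, 17, 3]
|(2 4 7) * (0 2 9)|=|(0 2 4 7 9)|=5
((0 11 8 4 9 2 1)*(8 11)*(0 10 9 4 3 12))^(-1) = (0 12 3 8)(1 2 9 10) = [12, 2, 9, 8, 4, 5, 6, 7, 0, 10, 1, 11, 3]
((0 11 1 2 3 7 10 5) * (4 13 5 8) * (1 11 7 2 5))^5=(0 13 10 5 4 7 1 8)(2 3)=[13, 8, 3, 2, 7, 4, 6, 1, 0, 9, 5, 11, 12, 10]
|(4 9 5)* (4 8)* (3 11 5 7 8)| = |(3 11 5)(4 9 7 8)| = 12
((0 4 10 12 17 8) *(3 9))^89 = (0 8 17 12 10 4)(3 9) = [8, 1, 2, 9, 0, 5, 6, 7, 17, 3, 4, 11, 10, 13, 14, 15, 16, 12]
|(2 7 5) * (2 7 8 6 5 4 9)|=7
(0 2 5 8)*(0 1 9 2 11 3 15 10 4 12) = (0 11 3 15 10 4 12)(1 9 2 5 8) = [11, 9, 5, 15, 12, 8, 6, 7, 1, 2, 4, 3, 0, 13, 14, 10]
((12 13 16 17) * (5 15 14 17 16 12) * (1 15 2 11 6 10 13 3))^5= (1 2 12 17 10 15 11 3 5 13 14 6)= [0, 2, 12, 5, 4, 13, 1, 7, 8, 9, 15, 3, 17, 14, 6, 11, 16, 10]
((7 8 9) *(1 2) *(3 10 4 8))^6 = (10) = [0, 1, 2, 3, 4, 5, 6, 7, 8, 9, 10]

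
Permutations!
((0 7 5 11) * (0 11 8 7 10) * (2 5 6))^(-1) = [10, 1, 6, 3, 4, 2, 7, 8, 5, 9, 0, 11] = (11)(0 10)(2 6 7 8 5)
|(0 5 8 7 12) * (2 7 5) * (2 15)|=10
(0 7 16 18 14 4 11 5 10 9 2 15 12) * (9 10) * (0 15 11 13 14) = (0 7 16 18)(2 11 5 9)(4 13 14)(12 15) = [7, 1, 11, 3, 13, 9, 6, 16, 8, 2, 10, 5, 15, 14, 4, 12, 18, 17, 0]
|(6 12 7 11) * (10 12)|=5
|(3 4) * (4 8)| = 3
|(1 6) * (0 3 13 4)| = 4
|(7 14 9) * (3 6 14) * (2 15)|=10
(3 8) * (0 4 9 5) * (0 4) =[0, 1, 2, 8, 9, 4, 6, 7, 3, 5] =(3 8)(4 9 5)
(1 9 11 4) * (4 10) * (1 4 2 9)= (2 9 11 10)= [0, 1, 9, 3, 4, 5, 6, 7, 8, 11, 2, 10]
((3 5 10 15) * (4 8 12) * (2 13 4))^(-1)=(2 12 8 4 13)(3 15 10 5)=[0, 1, 12, 15, 13, 3, 6, 7, 4, 9, 5, 11, 8, 2, 14, 10]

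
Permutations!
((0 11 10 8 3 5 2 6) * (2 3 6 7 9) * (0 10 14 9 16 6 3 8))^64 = (0 11 14 9 2 7 16 6 10)(3 5 8) = [11, 1, 7, 5, 4, 8, 10, 16, 3, 2, 0, 14, 12, 13, 9, 15, 6]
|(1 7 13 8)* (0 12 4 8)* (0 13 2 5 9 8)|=6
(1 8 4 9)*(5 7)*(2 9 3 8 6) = (1 6 2 9)(3 8 4)(5 7) = [0, 6, 9, 8, 3, 7, 2, 5, 4, 1]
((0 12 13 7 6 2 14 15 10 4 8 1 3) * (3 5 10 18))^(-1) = (0 3 18 15 14 2 6 7 13 12)(1 8 4 10 5) = [3, 8, 6, 18, 10, 1, 7, 13, 4, 9, 5, 11, 0, 12, 2, 14, 16, 17, 15]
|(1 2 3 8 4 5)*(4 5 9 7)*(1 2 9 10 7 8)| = 6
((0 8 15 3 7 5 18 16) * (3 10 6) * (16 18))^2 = (18)(0 15 6 7 16 8 10 3 5) = [15, 1, 2, 5, 4, 0, 7, 16, 10, 9, 3, 11, 12, 13, 14, 6, 8, 17, 18]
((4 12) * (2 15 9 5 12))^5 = [0, 1, 4, 3, 12, 9, 6, 7, 8, 15, 10, 11, 5, 13, 14, 2] = (2 4 12 5 9 15)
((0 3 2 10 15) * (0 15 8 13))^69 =(15)(0 10)(2 13)(3 8) =[10, 1, 13, 8, 4, 5, 6, 7, 3, 9, 0, 11, 12, 2, 14, 15]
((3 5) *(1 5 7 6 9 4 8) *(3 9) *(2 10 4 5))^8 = (1 4 2 8 10)(3 6 7) = [0, 4, 8, 6, 2, 5, 7, 3, 10, 9, 1]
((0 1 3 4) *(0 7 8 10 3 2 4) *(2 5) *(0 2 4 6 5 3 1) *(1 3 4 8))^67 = (1 4 7)(2 6 5 8 10 3) = [0, 4, 6, 2, 7, 8, 5, 1, 10, 9, 3]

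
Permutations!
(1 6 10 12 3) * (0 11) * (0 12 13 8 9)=[11, 6, 2, 1, 4, 5, 10, 7, 9, 0, 13, 12, 3, 8]=(0 11 12 3 1 6 10 13 8 9)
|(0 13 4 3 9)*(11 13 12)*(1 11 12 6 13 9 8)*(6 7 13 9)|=|(0 7 13 4 3 8 1 11 6 9)|=10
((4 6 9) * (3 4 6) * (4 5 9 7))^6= (9)= [0, 1, 2, 3, 4, 5, 6, 7, 8, 9]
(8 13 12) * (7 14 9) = (7 14 9)(8 13 12) = [0, 1, 2, 3, 4, 5, 6, 14, 13, 7, 10, 11, 8, 12, 9]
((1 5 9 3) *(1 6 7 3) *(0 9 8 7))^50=(0 1 8 3)(5 7 6 9)=[1, 8, 2, 0, 4, 7, 9, 6, 3, 5]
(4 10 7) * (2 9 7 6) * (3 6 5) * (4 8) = [0, 1, 9, 6, 10, 3, 2, 8, 4, 7, 5] = (2 9 7 8 4 10 5 3 6)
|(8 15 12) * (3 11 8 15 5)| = 4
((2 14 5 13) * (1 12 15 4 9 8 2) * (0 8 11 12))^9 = (0 2 5 1 8 14 13)(4 15 12 11 9) = [2, 8, 5, 3, 15, 1, 6, 7, 14, 4, 10, 9, 11, 0, 13, 12]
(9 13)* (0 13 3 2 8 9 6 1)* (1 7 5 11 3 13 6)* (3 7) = (0 6 3 2 8 9 13 1)(5 11 7) = [6, 0, 8, 2, 4, 11, 3, 5, 9, 13, 10, 7, 12, 1]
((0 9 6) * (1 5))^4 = (0 9 6) = [9, 1, 2, 3, 4, 5, 0, 7, 8, 6]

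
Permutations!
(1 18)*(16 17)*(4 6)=(1 18)(4 6)(16 17)=[0, 18, 2, 3, 6, 5, 4, 7, 8, 9, 10, 11, 12, 13, 14, 15, 17, 16, 1]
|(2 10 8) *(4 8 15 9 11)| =|(2 10 15 9 11 4 8)| =7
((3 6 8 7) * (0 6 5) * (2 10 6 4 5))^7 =(0 4 5)(2 10 6 8 7 3) =[4, 1, 10, 2, 5, 0, 8, 3, 7, 9, 6]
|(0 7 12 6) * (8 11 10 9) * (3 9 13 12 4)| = 11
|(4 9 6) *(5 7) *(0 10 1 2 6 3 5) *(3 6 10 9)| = |(0 9 6 4 3 5 7)(1 2 10)| = 21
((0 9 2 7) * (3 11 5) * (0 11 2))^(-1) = (0 9)(2 3 5 11 7) = [9, 1, 3, 5, 4, 11, 6, 2, 8, 0, 10, 7]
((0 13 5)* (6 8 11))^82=(0 13 5)(6 8 11)=[13, 1, 2, 3, 4, 0, 8, 7, 11, 9, 10, 6, 12, 5]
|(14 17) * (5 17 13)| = |(5 17 14 13)| = 4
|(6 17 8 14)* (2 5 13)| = |(2 5 13)(6 17 8 14)| = 12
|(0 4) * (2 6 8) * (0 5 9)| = |(0 4 5 9)(2 6 8)| = 12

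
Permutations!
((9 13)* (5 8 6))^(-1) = (5 6 8)(9 13) = [0, 1, 2, 3, 4, 6, 8, 7, 5, 13, 10, 11, 12, 9]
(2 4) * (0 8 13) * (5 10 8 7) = (0 7 5 10 8 13)(2 4) = [7, 1, 4, 3, 2, 10, 6, 5, 13, 9, 8, 11, 12, 0]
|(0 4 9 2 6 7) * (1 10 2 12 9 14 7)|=|(0 4 14 7)(1 10 2 6)(9 12)|=4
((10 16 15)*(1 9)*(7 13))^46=[0, 1, 2, 3, 4, 5, 6, 7, 8, 9, 16, 11, 12, 13, 14, 10, 15]=(10 16 15)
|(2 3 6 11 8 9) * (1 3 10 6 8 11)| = |(11)(1 3 8 9 2 10 6)| = 7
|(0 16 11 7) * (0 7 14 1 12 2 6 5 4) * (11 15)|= |(0 16 15 11 14 1 12 2 6 5 4)|= 11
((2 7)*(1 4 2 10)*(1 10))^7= (10)(1 7 2 4)= [0, 7, 4, 3, 1, 5, 6, 2, 8, 9, 10]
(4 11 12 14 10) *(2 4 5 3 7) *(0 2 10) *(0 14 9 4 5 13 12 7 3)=(14)(0 2 5)(4 11 7 10 13 12 9)=[2, 1, 5, 3, 11, 0, 6, 10, 8, 4, 13, 7, 9, 12, 14]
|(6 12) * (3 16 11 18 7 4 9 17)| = |(3 16 11 18 7 4 9 17)(6 12)| = 8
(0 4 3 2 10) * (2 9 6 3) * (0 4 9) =(0 9 6 3)(2 10 4) =[9, 1, 10, 0, 2, 5, 3, 7, 8, 6, 4]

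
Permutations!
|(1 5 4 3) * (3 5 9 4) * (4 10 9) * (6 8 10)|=4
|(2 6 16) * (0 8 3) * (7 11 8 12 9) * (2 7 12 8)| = |(0 8 3)(2 6 16 7 11)(9 12)| = 30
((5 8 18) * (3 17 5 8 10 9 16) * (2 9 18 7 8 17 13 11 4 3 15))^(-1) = (2 15 16 9)(3 4 11 13)(5 17 18 10)(7 8) = [0, 1, 15, 4, 11, 17, 6, 8, 7, 2, 5, 13, 12, 3, 14, 16, 9, 18, 10]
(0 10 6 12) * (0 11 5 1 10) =[0, 10, 2, 3, 4, 1, 12, 7, 8, 9, 6, 5, 11] =(1 10 6 12 11 5)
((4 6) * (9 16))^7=(4 6)(9 16)=[0, 1, 2, 3, 6, 5, 4, 7, 8, 16, 10, 11, 12, 13, 14, 15, 9]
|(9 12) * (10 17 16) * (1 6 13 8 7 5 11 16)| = 10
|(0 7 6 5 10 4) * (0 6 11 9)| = 4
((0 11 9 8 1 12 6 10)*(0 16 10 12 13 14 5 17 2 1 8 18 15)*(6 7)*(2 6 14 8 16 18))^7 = (0 16 2 15 8 9 18 13 11 10 1)(5 17 6 12 7 14) = [16, 0, 15, 3, 4, 17, 12, 14, 9, 18, 1, 10, 7, 11, 5, 8, 2, 6, 13]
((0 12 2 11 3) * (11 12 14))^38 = (0 11)(3 14) = [11, 1, 2, 14, 4, 5, 6, 7, 8, 9, 10, 0, 12, 13, 3]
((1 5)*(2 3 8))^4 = (2 3 8) = [0, 1, 3, 8, 4, 5, 6, 7, 2]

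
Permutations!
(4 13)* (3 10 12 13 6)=(3 10 12 13 4 6)=[0, 1, 2, 10, 6, 5, 3, 7, 8, 9, 12, 11, 13, 4]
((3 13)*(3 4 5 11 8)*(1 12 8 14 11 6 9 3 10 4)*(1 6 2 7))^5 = [0, 5, 10, 13, 12, 8, 9, 4, 7, 3, 1, 14, 2, 6, 11] = (1 5 8 7 4 12 2 10)(3 13 6 9)(11 14)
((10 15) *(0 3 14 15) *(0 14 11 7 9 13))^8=(0 11 9)(3 7 13)(10 15 14)=[11, 1, 2, 7, 4, 5, 6, 13, 8, 0, 15, 9, 12, 3, 10, 14]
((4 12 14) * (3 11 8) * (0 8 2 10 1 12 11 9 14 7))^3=[9, 0, 12, 4, 10, 5, 6, 3, 14, 11, 7, 1, 8, 13, 2]=(0 9 11 1)(2 12 8 14)(3 4 10 7)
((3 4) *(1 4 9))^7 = (1 9 3 4) = [0, 9, 2, 4, 1, 5, 6, 7, 8, 3]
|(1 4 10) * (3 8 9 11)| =|(1 4 10)(3 8 9 11)| =12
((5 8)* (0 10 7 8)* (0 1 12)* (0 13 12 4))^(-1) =[4, 5, 2, 3, 1, 8, 6, 10, 7, 9, 0, 11, 13, 12] =(0 4 1 5 8 7 10)(12 13)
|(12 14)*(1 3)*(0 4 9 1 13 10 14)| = 9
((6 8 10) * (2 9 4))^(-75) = (10) = [0, 1, 2, 3, 4, 5, 6, 7, 8, 9, 10]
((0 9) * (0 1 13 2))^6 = [9, 13, 0, 3, 4, 5, 6, 7, 8, 1, 10, 11, 12, 2] = (0 9 1 13 2)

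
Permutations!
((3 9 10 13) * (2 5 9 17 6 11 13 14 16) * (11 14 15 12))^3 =(2 10 11 17 16 9 12 3 14 5 15 13 6) =[0, 1, 10, 14, 4, 15, 2, 7, 8, 12, 11, 17, 3, 6, 5, 13, 9, 16]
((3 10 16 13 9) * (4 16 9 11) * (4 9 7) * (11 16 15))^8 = [0, 1, 2, 10, 15, 5, 6, 4, 8, 3, 7, 9, 12, 13, 14, 11, 16] = (16)(3 10 7 4 15 11 9)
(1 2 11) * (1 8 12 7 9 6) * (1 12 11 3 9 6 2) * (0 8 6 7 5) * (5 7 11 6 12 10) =[8, 1, 3, 9, 4, 0, 10, 11, 6, 2, 5, 12, 7] =(0 8 6 10 5)(2 3 9)(7 11 12)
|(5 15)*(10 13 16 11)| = 4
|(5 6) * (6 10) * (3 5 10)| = 2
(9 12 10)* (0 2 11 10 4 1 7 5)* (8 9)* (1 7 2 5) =(0 5)(1 2 11 10 8 9 12 4 7) =[5, 2, 11, 3, 7, 0, 6, 1, 9, 12, 8, 10, 4]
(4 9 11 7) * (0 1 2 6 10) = (0 1 2 6 10)(4 9 11 7) = [1, 2, 6, 3, 9, 5, 10, 4, 8, 11, 0, 7]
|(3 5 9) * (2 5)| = |(2 5 9 3)| = 4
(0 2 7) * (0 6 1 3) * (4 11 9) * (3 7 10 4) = (0 2 10 4 11 9 3)(1 7 6) = [2, 7, 10, 0, 11, 5, 1, 6, 8, 3, 4, 9]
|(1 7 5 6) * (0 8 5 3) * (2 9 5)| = |(0 8 2 9 5 6 1 7 3)| = 9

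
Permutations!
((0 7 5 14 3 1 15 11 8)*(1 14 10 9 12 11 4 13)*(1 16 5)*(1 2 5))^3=(0 5 12)(1 13 15 16 4)(2 9 8)(3 14)(7 10 11)=[5, 13, 9, 14, 1, 12, 6, 10, 2, 8, 11, 7, 0, 15, 3, 16, 4]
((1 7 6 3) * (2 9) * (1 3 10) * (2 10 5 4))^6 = (1 9 4 6)(2 5 7 10) = [0, 9, 5, 3, 6, 7, 1, 10, 8, 4, 2]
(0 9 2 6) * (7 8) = (0 9 2 6)(7 8) = [9, 1, 6, 3, 4, 5, 0, 8, 7, 2]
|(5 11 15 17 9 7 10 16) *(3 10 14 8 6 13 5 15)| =13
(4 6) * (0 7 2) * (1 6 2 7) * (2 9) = (0 1 6 4 9 2) = [1, 6, 0, 3, 9, 5, 4, 7, 8, 2]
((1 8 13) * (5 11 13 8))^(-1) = [0, 13, 2, 3, 4, 1, 6, 7, 8, 9, 10, 5, 12, 11] = (1 13 11 5)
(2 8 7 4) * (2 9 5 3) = (2 8 7 4 9 5 3) = [0, 1, 8, 2, 9, 3, 6, 4, 7, 5]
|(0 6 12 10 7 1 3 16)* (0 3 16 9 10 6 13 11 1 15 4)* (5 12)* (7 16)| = |(0 13 11 1 7 15 4)(3 9 10 16)(5 12 6)| = 84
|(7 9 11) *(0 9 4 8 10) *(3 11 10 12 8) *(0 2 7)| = 8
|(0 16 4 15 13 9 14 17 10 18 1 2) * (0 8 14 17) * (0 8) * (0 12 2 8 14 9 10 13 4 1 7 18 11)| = 18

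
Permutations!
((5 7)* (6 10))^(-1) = (5 7)(6 10) = [0, 1, 2, 3, 4, 7, 10, 5, 8, 9, 6]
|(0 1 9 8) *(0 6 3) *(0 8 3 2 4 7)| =|(0 1 9 3 8 6 2 4 7)| =9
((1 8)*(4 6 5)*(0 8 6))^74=(0 1 5)(4 8 6)=[1, 5, 2, 3, 8, 0, 4, 7, 6]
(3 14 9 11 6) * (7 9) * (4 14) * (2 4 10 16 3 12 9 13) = [0, 1, 4, 10, 14, 5, 12, 13, 8, 11, 16, 6, 9, 2, 7, 15, 3] = (2 4 14 7 13)(3 10 16)(6 12 9 11)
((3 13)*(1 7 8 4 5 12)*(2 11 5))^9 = [0, 7, 11, 13, 2, 12, 6, 8, 4, 9, 10, 5, 1, 3] = (1 7 8 4 2 11 5 12)(3 13)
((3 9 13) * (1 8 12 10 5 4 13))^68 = (1 4 8 13 12 3 10 9 5) = [0, 4, 2, 10, 8, 1, 6, 7, 13, 5, 9, 11, 3, 12]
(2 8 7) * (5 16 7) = (2 8 5 16 7) = [0, 1, 8, 3, 4, 16, 6, 2, 5, 9, 10, 11, 12, 13, 14, 15, 7]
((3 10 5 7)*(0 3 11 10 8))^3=(5 10 11 7)=[0, 1, 2, 3, 4, 10, 6, 5, 8, 9, 11, 7]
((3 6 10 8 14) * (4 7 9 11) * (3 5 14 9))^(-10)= [0, 1, 2, 4, 9, 5, 7, 11, 6, 10, 3, 8, 12, 13, 14]= (14)(3 4 9 10)(6 7 11 8)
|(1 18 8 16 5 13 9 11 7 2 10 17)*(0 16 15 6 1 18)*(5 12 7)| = |(0 16 12 7 2 10 17 18 8 15 6 1)(5 13 9 11)| = 12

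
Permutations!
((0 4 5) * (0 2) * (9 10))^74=(10)(0 5)(2 4)=[5, 1, 4, 3, 2, 0, 6, 7, 8, 9, 10]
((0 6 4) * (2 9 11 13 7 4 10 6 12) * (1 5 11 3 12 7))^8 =(13)(0 4 7) =[4, 1, 2, 3, 7, 5, 6, 0, 8, 9, 10, 11, 12, 13]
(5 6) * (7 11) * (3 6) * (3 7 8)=(3 6 5 7 11 8)=[0, 1, 2, 6, 4, 7, 5, 11, 3, 9, 10, 8]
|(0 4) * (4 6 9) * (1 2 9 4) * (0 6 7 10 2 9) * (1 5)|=12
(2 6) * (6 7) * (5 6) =(2 7 5 6) =[0, 1, 7, 3, 4, 6, 2, 5]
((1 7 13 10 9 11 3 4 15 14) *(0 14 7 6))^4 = (3 13)(4 10)(7 11)(9 15) = [0, 1, 2, 13, 10, 5, 6, 11, 8, 15, 4, 7, 12, 3, 14, 9]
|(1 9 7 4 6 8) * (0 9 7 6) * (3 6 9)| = 7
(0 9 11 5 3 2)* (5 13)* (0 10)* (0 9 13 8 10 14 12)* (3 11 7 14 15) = (0 13 5 11 8 10 9 7 14 12)(2 15 3) = [13, 1, 15, 2, 4, 11, 6, 14, 10, 7, 9, 8, 0, 5, 12, 3]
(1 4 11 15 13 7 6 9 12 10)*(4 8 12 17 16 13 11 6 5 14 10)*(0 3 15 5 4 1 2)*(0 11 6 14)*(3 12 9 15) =[12, 8, 11, 3, 14, 0, 15, 4, 9, 17, 2, 5, 1, 7, 10, 6, 13, 16] =(0 12 1 8 9 17 16 13 7 4 14 10 2 11 5)(6 15)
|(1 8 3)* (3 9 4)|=5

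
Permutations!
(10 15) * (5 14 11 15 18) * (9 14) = (5 9 14 11 15 10 18) = [0, 1, 2, 3, 4, 9, 6, 7, 8, 14, 18, 15, 12, 13, 11, 10, 16, 17, 5]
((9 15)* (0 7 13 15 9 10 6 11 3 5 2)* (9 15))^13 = [13, 1, 7, 2, 4, 0, 3, 9, 8, 10, 11, 5, 12, 15, 14, 6] = (0 13 15 6 3 2 7 9 10 11 5)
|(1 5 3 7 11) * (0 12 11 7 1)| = 3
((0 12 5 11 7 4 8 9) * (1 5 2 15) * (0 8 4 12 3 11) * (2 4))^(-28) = (0 11 12 2 1)(3 7 4 15 5) = [11, 0, 1, 7, 15, 3, 6, 4, 8, 9, 10, 12, 2, 13, 14, 5]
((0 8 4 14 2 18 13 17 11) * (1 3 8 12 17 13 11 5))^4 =(0 1 14)(2 12 3)(4 11 5)(8 18 17) =[1, 14, 12, 2, 11, 4, 6, 7, 18, 9, 10, 5, 3, 13, 0, 15, 16, 8, 17]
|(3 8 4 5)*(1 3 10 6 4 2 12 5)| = |(1 3 8 2 12 5 10 6 4)| = 9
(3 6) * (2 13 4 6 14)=(2 13 4 6 3 14)=[0, 1, 13, 14, 6, 5, 3, 7, 8, 9, 10, 11, 12, 4, 2]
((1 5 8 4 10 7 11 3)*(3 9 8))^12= (11)= [0, 1, 2, 3, 4, 5, 6, 7, 8, 9, 10, 11]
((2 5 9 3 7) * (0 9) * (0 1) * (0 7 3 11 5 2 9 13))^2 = (13)(1 9 5 7 11) = [0, 9, 2, 3, 4, 7, 6, 11, 8, 5, 10, 1, 12, 13]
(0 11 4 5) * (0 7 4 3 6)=[11, 1, 2, 6, 5, 7, 0, 4, 8, 9, 10, 3]=(0 11 3 6)(4 5 7)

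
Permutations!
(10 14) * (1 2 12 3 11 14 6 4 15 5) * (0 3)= (0 3 11 14 10 6 4 15 5 1 2 12)= [3, 2, 12, 11, 15, 1, 4, 7, 8, 9, 6, 14, 0, 13, 10, 5]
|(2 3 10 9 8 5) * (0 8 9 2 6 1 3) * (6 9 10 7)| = |(0 8 5 9 10 2)(1 3 7 6)| = 12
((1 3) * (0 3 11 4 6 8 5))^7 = [5, 3, 2, 0, 11, 8, 4, 7, 6, 9, 10, 1] = (0 5 8 6 4 11 1 3)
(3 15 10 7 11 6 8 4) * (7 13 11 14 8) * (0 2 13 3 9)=(0 2 13 11 6 7 14 8 4 9)(3 15 10)=[2, 1, 13, 15, 9, 5, 7, 14, 4, 0, 3, 6, 12, 11, 8, 10]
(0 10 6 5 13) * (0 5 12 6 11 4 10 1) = (0 1)(4 10 11)(5 13)(6 12) = [1, 0, 2, 3, 10, 13, 12, 7, 8, 9, 11, 4, 6, 5]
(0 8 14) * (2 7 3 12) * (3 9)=(0 8 14)(2 7 9 3 12)=[8, 1, 7, 12, 4, 5, 6, 9, 14, 3, 10, 11, 2, 13, 0]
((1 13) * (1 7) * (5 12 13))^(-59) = (1 5 12 13 7) = [0, 5, 2, 3, 4, 12, 6, 1, 8, 9, 10, 11, 13, 7]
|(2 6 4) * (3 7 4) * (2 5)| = |(2 6 3 7 4 5)| = 6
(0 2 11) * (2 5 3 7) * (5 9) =(0 9 5 3 7 2 11) =[9, 1, 11, 7, 4, 3, 6, 2, 8, 5, 10, 0]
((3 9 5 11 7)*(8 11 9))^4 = (11) = [0, 1, 2, 3, 4, 5, 6, 7, 8, 9, 10, 11]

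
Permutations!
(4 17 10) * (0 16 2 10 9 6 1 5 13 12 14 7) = (0 16 2 10 4 17 9 6 1 5 13 12 14 7) = [16, 5, 10, 3, 17, 13, 1, 0, 8, 6, 4, 11, 14, 12, 7, 15, 2, 9]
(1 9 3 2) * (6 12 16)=(1 9 3 2)(6 12 16)=[0, 9, 1, 2, 4, 5, 12, 7, 8, 3, 10, 11, 16, 13, 14, 15, 6]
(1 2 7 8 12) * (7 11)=(1 2 11 7 8 12)=[0, 2, 11, 3, 4, 5, 6, 8, 12, 9, 10, 7, 1]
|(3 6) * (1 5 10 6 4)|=|(1 5 10 6 3 4)|=6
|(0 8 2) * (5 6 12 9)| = |(0 8 2)(5 6 12 9)| = 12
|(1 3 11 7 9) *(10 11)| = |(1 3 10 11 7 9)| = 6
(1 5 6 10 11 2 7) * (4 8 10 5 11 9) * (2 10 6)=[0, 11, 7, 3, 8, 2, 5, 1, 6, 4, 9, 10]=(1 11 10 9 4 8 6 5 2 7)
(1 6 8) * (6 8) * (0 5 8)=[5, 0, 2, 3, 4, 8, 6, 7, 1]=(0 5 8 1)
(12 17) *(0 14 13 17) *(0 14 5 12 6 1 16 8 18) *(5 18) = (0 18)(1 16 8 5 12 14 13 17 6) = [18, 16, 2, 3, 4, 12, 1, 7, 5, 9, 10, 11, 14, 17, 13, 15, 8, 6, 0]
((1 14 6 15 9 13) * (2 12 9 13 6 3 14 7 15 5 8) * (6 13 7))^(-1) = [0, 13, 8, 14, 4, 6, 1, 15, 5, 12, 10, 11, 2, 9, 3, 7] = (1 13 9 12 2 8 5 6)(3 14)(7 15)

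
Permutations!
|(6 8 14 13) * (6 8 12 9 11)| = 12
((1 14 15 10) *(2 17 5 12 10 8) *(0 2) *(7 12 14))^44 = (0 17 14 8 2 5 15) = [17, 1, 5, 3, 4, 15, 6, 7, 2, 9, 10, 11, 12, 13, 8, 0, 16, 14]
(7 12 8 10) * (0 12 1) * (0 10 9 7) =(0 12 8 9 7 1 10) =[12, 10, 2, 3, 4, 5, 6, 1, 9, 7, 0, 11, 8]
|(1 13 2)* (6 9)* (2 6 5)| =|(1 13 6 9 5 2)| =6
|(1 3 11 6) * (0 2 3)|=6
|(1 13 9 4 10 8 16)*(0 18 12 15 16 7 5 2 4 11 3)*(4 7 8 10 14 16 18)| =|(0 4 14 16 1 13 9 11 3)(2 7 5)(12 15 18)| =9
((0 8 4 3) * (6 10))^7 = [3, 1, 2, 4, 8, 5, 10, 7, 0, 9, 6] = (0 3 4 8)(6 10)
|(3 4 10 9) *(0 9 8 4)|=3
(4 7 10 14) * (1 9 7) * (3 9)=(1 3 9 7 10 14 4)=[0, 3, 2, 9, 1, 5, 6, 10, 8, 7, 14, 11, 12, 13, 4]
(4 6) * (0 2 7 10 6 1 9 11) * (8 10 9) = (0 2 7 9 11)(1 8 10 6 4) = [2, 8, 7, 3, 1, 5, 4, 9, 10, 11, 6, 0]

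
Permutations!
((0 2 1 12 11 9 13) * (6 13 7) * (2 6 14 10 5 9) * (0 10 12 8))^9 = (0 11 9 6 2 7 13 1 14 10 8 12 5) = [11, 14, 7, 3, 4, 0, 2, 13, 12, 6, 8, 9, 5, 1, 10]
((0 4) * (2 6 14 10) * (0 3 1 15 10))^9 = [0, 1, 2, 3, 4, 5, 6, 7, 8, 9, 10, 11, 12, 13, 14, 15] = (15)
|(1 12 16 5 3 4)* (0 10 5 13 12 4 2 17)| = |(0 10 5 3 2 17)(1 4)(12 16 13)| = 6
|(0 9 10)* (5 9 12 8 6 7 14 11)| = |(0 12 8 6 7 14 11 5 9 10)| = 10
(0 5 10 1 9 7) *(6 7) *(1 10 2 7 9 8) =[5, 8, 7, 3, 4, 2, 9, 0, 1, 6, 10] =(10)(0 5 2 7)(1 8)(6 9)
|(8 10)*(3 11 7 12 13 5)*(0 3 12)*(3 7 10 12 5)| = |(0 7)(3 11 10 8 12 13)| = 6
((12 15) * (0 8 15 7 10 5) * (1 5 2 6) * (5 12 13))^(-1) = [5, 6, 10, 3, 4, 13, 2, 12, 0, 9, 7, 11, 1, 15, 14, 8] = (0 5 13 15 8)(1 6 2 10 7 12)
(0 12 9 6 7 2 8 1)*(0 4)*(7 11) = (0 12 9 6 11 7 2 8 1 4) = [12, 4, 8, 3, 0, 5, 11, 2, 1, 6, 10, 7, 9]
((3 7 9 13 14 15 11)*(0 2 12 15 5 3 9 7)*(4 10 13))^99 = [15, 1, 11, 12, 14, 2, 6, 7, 8, 13, 5, 10, 9, 3, 0, 4] = (0 15 4 14)(2 11 10 5)(3 12 9 13)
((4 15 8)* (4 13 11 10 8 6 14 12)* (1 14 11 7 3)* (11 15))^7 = (1 13 11 14 7 10 12 3 8 4)(6 15) = [0, 13, 2, 8, 1, 5, 15, 10, 4, 9, 12, 14, 3, 11, 7, 6]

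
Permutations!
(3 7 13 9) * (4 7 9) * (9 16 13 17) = (3 16 13 4 7 17 9) = [0, 1, 2, 16, 7, 5, 6, 17, 8, 3, 10, 11, 12, 4, 14, 15, 13, 9]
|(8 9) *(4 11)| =2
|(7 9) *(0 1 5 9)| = |(0 1 5 9 7)| = 5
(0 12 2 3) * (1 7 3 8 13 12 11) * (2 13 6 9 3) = (0 11 1 7 2 8 6 9 3)(12 13) = [11, 7, 8, 0, 4, 5, 9, 2, 6, 3, 10, 1, 13, 12]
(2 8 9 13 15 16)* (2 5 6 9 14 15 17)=(2 8 14 15 16 5 6 9 13 17)=[0, 1, 8, 3, 4, 6, 9, 7, 14, 13, 10, 11, 12, 17, 15, 16, 5, 2]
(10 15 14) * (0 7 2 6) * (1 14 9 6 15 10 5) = (0 7 2 15 9 6)(1 14 5) = [7, 14, 15, 3, 4, 1, 0, 2, 8, 6, 10, 11, 12, 13, 5, 9]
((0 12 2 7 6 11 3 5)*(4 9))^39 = (0 5 3 11 6 7 2 12)(4 9) = [5, 1, 12, 11, 9, 3, 7, 2, 8, 4, 10, 6, 0]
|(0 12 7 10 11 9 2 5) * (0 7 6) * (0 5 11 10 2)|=8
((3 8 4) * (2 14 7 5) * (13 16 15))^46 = (2 7)(3 8 4)(5 14)(13 16 15) = [0, 1, 7, 8, 3, 14, 6, 2, 4, 9, 10, 11, 12, 16, 5, 13, 15]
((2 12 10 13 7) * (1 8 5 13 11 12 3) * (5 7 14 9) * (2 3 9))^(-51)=(1 8 7 3)(2 14 13 5 9)=[0, 8, 14, 1, 4, 9, 6, 3, 7, 2, 10, 11, 12, 5, 13]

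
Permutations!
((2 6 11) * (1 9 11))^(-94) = (1 9 11 2 6) = [0, 9, 6, 3, 4, 5, 1, 7, 8, 11, 10, 2]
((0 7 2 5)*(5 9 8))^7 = (0 7 2 9 8 5) = [7, 1, 9, 3, 4, 0, 6, 2, 5, 8]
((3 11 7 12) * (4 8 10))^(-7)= [0, 1, 2, 11, 10, 5, 6, 12, 4, 9, 8, 7, 3]= (3 11 7 12)(4 10 8)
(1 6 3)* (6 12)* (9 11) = (1 12 6 3)(9 11) = [0, 12, 2, 1, 4, 5, 3, 7, 8, 11, 10, 9, 6]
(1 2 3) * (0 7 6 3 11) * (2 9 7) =(0 2 11)(1 9 7 6 3) =[2, 9, 11, 1, 4, 5, 3, 6, 8, 7, 10, 0]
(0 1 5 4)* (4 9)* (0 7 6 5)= (0 1)(4 7 6 5 9)= [1, 0, 2, 3, 7, 9, 5, 6, 8, 4]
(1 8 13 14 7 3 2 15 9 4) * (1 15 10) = (1 8 13 14 7 3 2 10)(4 15 9) = [0, 8, 10, 2, 15, 5, 6, 3, 13, 4, 1, 11, 12, 14, 7, 9]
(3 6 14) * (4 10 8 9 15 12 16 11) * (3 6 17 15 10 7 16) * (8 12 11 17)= (3 8 9 10 12)(4 7 16 17 15 11)(6 14)= [0, 1, 2, 8, 7, 5, 14, 16, 9, 10, 12, 4, 3, 13, 6, 11, 17, 15]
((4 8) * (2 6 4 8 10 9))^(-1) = (2 9 10 4 6) = [0, 1, 9, 3, 6, 5, 2, 7, 8, 10, 4]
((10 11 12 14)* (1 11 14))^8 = (14)(1 12 11) = [0, 12, 2, 3, 4, 5, 6, 7, 8, 9, 10, 1, 11, 13, 14]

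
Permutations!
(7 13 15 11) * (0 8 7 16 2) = (0 8 7 13 15 11 16 2) = [8, 1, 0, 3, 4, 5, 6, 13, 7, 9, 10, 16, 12, 15, 14, 11, 2]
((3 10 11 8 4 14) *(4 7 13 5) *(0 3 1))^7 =(0 5 11 1 13 10 14 7 3 4 8) =[5, 13, 2, 4, 8, 11, 6, 3, 0, 9, 14, 1, 12, 10, 7]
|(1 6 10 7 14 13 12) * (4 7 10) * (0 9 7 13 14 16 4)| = 9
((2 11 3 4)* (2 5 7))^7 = (2 11 3 4 5 7) = [0, 1, 11, 4, 5, 7, 6, 2, 8, 9, 10, 3]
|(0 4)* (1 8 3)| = 6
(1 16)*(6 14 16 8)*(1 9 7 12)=[0, 8, 2, 3, 4, 5, 14, 12, 6, 7, 10, 11, 1, 13, 16, 15, 9]=(1 8 6 14 16 9 7 12)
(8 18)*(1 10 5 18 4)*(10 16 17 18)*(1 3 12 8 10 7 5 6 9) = [0, 16, 2, 12, 3, 7, 9, 5, 4, 1, 6, 11, 8, 13, 14, 15, 17, 18, 10] = (1 16 17 18 10 6 9)(3 12 8 4)(5 7)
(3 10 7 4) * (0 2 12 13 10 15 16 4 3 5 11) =(0 2 12 13 10 7 3 15 16 4 5 11) =[2, 1, 12, 15, 5, 11, 6, 3, 8, 9, 7, 0, 13, 10, 14, 16, 4]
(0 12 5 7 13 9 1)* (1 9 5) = [12, 0, 2, 3, 4, 7, 6, 13, 8, 9, 10, 11, 1, 5] = (0 12 1)(5 7 13)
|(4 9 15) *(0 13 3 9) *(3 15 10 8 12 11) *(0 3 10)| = 12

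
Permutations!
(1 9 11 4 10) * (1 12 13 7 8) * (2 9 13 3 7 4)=(1 13 4 10 12 3 7 8)(2 9 11)=[0, 13, 9, 7, 10, 5, 6, 8, 1, 11, 12, 2, 3, 4]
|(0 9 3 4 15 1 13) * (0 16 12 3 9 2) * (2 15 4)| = |(0 15 1 13 16 12 3 2)| = 8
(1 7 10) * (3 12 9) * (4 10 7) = (1 4 10)(3 12 9) = [0, 4, 2, 12, 10, 5, 6, 7, 8, 3, 1, 11, 9]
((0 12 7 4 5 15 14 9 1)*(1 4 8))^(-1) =(0 1 8 7 12)(4 9 14 15 5) =[1, 8, 2, 3, 9, 4, 6, 12, 7, 14, 10, 11, 0, 13, 15, 5]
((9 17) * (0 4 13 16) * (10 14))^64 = (17) = [0, 1, 2, 3, 4, 5, 6, 7, 8, 9, 10, 11, 12, 13, 14, 15, 16, 17]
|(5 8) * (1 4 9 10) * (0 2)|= 4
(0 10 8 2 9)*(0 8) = (0 10)(2 9 8) = [10, 1, 9, 3, 4, 5, 6, 7, 2, 8, 0]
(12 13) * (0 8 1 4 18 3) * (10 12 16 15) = (0 8 1 4 18 3)(10 12 13 16 15) = [8, 4, 2, 0, 18, 5, 6, 7, 1, 9, 12, 11, 13, 16, 14, 10, 15, 17, 3]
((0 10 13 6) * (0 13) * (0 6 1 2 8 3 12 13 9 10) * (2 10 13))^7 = (1 6 13 10 9)(2 12 3 8) = [0, 6, 12, 8, 4, 5, 13, 7, 2, 1, 9, 11, 3, 10]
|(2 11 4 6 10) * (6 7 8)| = 7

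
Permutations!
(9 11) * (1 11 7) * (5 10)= (1 11 9 7)(5 10)= [0, 11, 2, 3, 4, 10, 6, 1, 8, 7, 5, 9]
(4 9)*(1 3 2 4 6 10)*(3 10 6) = (1 10)(2 4 9 3) = [0, 10, 4, 2, 9, 5, 6, 7, 8, 3, 1]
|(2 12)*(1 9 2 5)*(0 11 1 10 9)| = |(0 11 1)(2 12 5 10 9)| = 15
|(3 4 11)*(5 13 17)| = |(3 4 11)(5 13 17)| = 3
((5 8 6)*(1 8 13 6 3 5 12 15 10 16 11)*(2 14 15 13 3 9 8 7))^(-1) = (1 11 16 10 15 14 2 7)(3 5)(6 13 12)(8 9) = [0, 11, 7, 5, 4, 3, 13, 1, 9, 8, 15, 16, 6, 12, 2, 14, 10]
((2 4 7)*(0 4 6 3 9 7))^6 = [0, 1, 6, 9, 4, 5, 3, 2, 8, 7] = (2 6 3 9 7)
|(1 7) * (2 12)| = |(1 7)(2 12)| = 2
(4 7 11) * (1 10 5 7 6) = (1 10 5 7 11 4 6) = [0, 10, 2, 3, 6, 7, 1, 11, 8, 9, 5, 4]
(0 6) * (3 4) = (0 6)(3 4) = [6, 1, 2, 4, 3, 5, 0]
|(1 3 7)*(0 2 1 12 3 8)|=12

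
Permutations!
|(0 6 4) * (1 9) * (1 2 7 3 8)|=|(0 6 4)(1 9 2 7 3 8)|=6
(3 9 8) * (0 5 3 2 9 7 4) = (0 5 3 7 4)(2 9 8) = [5, 1, 9, 7, 0, 3, 6, 4, 2, 8]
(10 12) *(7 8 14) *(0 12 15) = (0 12 10 15)(7 8 14) = [12, 1, 2, 3, 4, 5, 6, 8, 14, 9, 15, 11, 10, 13, 7, 0]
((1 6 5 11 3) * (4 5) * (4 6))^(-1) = [0, 3, 2, 11, 1, 4, 6, 7, 8, 9, 10, 5] = (1 3 11 5 4)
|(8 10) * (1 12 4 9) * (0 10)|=12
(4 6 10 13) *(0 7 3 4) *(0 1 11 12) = [7, 11, 2, 4, 6, 5, 10, 3, 8, 9, 13, 12, 0, 1] = (0 7 3 4 6 10 13 1 11 12)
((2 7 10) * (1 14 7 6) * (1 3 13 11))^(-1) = [0, 11, 10, 6, 4, 5, 2, 14, 8, 9, 7, 13, 12, 3, 1] = (1 11 13 3 6 2 10 7 14)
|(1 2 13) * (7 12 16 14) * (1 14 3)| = 8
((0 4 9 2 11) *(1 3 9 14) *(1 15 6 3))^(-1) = (0 11 2 9 3 6 15 14 4) = [11, 1, 9, 6, 0, 5, 15, 7, 8, 3, 10, 2, 12, 13, 4, 14]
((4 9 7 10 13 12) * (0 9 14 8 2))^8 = (0 8 4 13 7)(2 14 12 10 9) = [8, 1, 14, 3, 13, 5, 6, 0, 4, 2, 9, 11, 10, 7, 12]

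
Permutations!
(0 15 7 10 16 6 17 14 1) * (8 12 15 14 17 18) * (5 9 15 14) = (0 5 9 15 7 10 16 6 18 8 12 14 1) = [5, 0, 2, 3, 4, 9, 18, 10, 12, 15, 16, 11, 14, 13, 1, 7, 6, 17, 8]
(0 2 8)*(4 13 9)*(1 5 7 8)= [2, 5, 1, 3, 13, 7, 6, 8, 0, 4, 10, 11, 12, 9]= (0 2 1 5 7 8)(4 13 9)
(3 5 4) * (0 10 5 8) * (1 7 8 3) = [10, 7, 2, 3, 1, 4, 6, 8, 0, 9, 5] = (0 10 5 4 1 7 8)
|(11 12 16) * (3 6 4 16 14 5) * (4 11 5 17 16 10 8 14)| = |(3 6 11 12 4 10 8 14 17 16 5)| = 11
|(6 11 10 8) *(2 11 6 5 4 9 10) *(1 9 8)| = 6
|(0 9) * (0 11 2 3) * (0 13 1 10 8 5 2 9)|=14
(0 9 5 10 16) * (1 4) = (0 9 5 10 16)(1 4) = [9, 4, 2, 3, 1, 10, 6, 7, 8, 5, 16, 11, 12, 13, 14, 15, 0]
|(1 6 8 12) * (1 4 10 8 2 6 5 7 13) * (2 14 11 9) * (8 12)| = |(1 5 7 13)(2 6 14 11 9)(4 10 12)| = 60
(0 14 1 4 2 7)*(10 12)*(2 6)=[14, 4, 7, 3, 6, 5, 2, 0, 8, 9, 12, 11, 10, 13, 1]=(0 14 1 4 6 2 7)(10 12)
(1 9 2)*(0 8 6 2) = (0 8 6 2 1 9) = [8, 9, 1, 3, 4, 5, 2, 7, 6, 0]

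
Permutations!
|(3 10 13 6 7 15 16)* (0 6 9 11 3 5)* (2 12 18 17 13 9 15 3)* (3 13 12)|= |(0 6 7 13 15 16 5)(2 3 10 9 11)(12 18 17)|= 105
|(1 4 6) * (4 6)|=|(1 6)|=2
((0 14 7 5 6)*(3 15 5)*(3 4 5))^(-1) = (0 6 5 4 7 14)(3 15) = [6, 1, 2, 15, 7, 4, 5, 14, 8, 9, 10, 11, 12, 13, 0, 3]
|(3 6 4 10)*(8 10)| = |(3 6 4 8 10)| = 5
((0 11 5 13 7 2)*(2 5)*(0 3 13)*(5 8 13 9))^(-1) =[5, 1, 11, 2, 4, 9, 6, 13, 7, 3, 10, 0, 12, 8] =(0 5 9 3 2 11)(7 13 8)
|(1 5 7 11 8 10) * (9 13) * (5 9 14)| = |(1 9 13 14 5 7 11 8 10)| = 9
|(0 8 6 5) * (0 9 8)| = |(5 9 8 6)| = 4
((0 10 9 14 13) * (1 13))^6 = (14) = [0, 1, 2, 3, 4, 5, 6, 7, 8, 9, 10, 11, 12, 13, 14]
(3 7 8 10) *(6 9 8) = [0, 1, 2, 7, 4, 5, 9, 6, 10, 8, 3] = (3 7 6 9 8 10)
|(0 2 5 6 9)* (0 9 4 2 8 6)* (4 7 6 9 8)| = |(0 4 2 5)(6 7)(8 9)| = 4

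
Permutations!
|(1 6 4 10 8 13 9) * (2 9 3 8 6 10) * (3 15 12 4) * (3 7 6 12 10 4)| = |(1 4 2 9)(3 8 13 15 10 12)(6 7)| = 12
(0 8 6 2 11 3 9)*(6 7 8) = [6, 1, 11, 9, 4, 5, 2, 8, 7, 0, 10, 3] = (0 6 2 11 3 9)(7 8)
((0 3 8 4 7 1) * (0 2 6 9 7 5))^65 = (9) = [0, 1, 2, 3, 4, 5, 6, 7, 8, 9]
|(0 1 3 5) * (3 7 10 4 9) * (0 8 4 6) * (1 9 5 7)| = 6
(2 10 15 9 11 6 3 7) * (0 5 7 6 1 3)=(0 5 7 2 10 15 9 11 1 3 6)=[5, 3, 10, 6, 4, 7, 0, 2, 8, 11, 15, 1, 12, 13, 14, 9]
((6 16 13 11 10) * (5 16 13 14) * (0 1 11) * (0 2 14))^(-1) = (0 16 5 14 2 13 6 10 11 1) = [16, 0, 13, 3, 4, 14, 10, 7, 8, 9, 11, 1, 12, 6, 2, 15, 5]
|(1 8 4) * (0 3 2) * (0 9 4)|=7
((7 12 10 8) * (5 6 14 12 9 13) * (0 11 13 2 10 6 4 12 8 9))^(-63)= (0 14 4 11 8 12 13 7 6 5)= [14, 1, 2, 3, 11, 0, 5, 6, 12, 9, 10, 8, 13, 7, 4]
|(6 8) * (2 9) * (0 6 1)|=|(0 6 8 1)(2 9)|=4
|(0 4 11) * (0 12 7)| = |(0 4 11 12 7)| = 5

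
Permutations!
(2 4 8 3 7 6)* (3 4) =(2 3 7 6)(4 8) =[0, 1, 3, 7, 8, 5, 2, 6, 4]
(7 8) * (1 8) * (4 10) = (1 8 7)(4 10) = [0, 8, 2, 3, 10, 5, 6, 1, 7, 9, 4]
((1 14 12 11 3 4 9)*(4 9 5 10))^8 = (1 12 3)(4 10 5)(9 14 11) = [0, 12, 2, 1, 10, 4, 6, 7, 8, 14, 5, 9, 3, 13, 11]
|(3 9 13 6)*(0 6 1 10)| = |(0 6 3 9 13 1 10)| = 7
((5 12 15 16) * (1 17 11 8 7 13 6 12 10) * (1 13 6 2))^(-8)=(1 6 10 11 15 2 7 5 17 12 13 8 16)=[0, 6, 7, 3, 4, 17, 10, 5, 16, 9, 11, 15, 13, 8, 14, 2, 1, 12]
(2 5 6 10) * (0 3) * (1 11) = (0 3)(1 11)(2 5 6 10) = [3, 11, 5, 0, 4, 6, 10, 7, 8, 9, 2, 1]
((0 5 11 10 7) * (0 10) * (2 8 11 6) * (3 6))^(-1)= (0 11 8 2 6 3 5)(7 10)= [11, 1, 6, 5, 4, 0, 3, 10, 2, 9, 7, 8]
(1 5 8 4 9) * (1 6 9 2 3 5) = (2 3 5 8 4)(6 9) = [0, 1, 3, 5, 2, 8, 9, 7, 4, 6]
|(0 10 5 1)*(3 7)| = 4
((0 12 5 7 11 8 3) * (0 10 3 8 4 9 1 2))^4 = [11, 5, 7, 3, 0, 9, 6, 1, 8, 12, 10, 2, 4] = (0 11 2 7 1 5 9 12 4)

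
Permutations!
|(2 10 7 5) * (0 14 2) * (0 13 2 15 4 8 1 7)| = |(0 14 15 4 8 1 7 5 13 2 10)| = 11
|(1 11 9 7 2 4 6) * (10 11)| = 8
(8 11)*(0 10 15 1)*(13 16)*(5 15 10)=(0 5 15 1)(8 11)(13 16)=[5, 0, 2, 3, 4, 15, 6, 7, 11, 9, 10, 8, 12, 16, 14, 1, 13]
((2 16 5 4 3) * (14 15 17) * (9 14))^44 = (17)(2 3 4 5 16) = [0, 1, 3, 4, 5, 16, 6, 7, 8, 9, 10, 11, 12, 13, 14, 15, 2, 17]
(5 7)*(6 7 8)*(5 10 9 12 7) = [0, 1, 2, 3, 4, 8, 5, 10, 6, 12, 9, 11, 7] = (5 8 6)(7 10 9 12)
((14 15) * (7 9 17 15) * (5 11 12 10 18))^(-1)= (5 18 10 12 11)(7 14 15 17 9)= [0, 1, 2, 3, 4, 18, 6, 14, 8, 7, 12, 5, 11, 13, 15, 17, 16, 9, 10]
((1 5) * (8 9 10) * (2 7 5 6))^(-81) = (10)(1 5 7 2 6) = [0, 5, 6, 3, 4, 7, 1, 2, 8, 9, 10]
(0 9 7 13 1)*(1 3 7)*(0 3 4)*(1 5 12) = [9, 3, 2, 7, 0, 12, 6, 13, 8, 5, 10, 11, 1, 4] = (0 9 5 12 1 3 7 13 4)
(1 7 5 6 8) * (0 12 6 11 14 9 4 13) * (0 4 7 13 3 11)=[12, 13, 2, 11, 3, 0, 8, 5, 1, 7, 10, 14, 6, 4, 9]=(0 12 6 8 1 13 4 3 11 14 9 7 5)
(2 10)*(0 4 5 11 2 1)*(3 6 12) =(0 4 5 11 2 10 1)(3 6 12) =[4, 0, 10, 6, 5, 11, 12, 7, 8, 9, 1, 2, 3]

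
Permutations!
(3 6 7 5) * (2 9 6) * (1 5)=(1 5 3 2 9 6 7)=[0, 5, 9, 2, 4, 3, 7, 1, 8, 6]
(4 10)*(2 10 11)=(2 10 4 11)=[0, 1, 10, 3, 11, 5, 6, 7, 8, 9, 4, 2]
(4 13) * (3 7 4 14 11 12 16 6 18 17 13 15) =[0, 1, 2, 7, 15, 5, 18, 4, 8, 9, 10, 12, 16, 14, 11, 3, 6, 13, 17] =(3 7 4 15)(6 18 17 13 14 11 12 16)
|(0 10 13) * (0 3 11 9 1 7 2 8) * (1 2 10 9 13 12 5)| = |(0 9 2 8)(1 7 10 12 5)(3 11 13)| = 60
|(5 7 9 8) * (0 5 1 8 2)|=10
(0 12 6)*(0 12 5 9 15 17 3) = (0 5 9 15 17 3)(6 12) = [5, 1, 2, 0, 4, 9, 12, 7, 8, 15, 10, 11, 6, 13, 14, 17, 16, 3]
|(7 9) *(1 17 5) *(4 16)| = |(1 17 5)(4 16)(7 9)| = 6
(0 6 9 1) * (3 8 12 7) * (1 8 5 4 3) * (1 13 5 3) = [6, 0, 2, 3, 1, 4, 9, 13, 12, 8, 10, 11, 7, 5] = (0 6 9 8 12 7 13 5 4 1)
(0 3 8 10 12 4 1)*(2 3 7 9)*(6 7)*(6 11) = (0 11 6 7 9 2 3 8 10 12 4 1) = [11, 0, 3, 8, 1, 5, 7, 9, 10, 2, 12, 6, 4]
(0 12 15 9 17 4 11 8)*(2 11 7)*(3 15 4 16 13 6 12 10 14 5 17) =[10, 1, 11, 15, 7, 17, 12, 2, 0, 3, 14, 8, 4, 6, 5, 9, 13, 16] =(0 10 14 5 17 16 13 6 12 4 7 2 11 8)(3 15 9)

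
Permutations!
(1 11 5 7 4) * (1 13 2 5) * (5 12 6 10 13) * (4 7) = (1 11)(2 12 6 10 13)(4 5) = [0, 11, 12, 3, 5, 4, 10, 7, 8, 9, 13, 1, 6, 2]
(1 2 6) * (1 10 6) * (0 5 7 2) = (0 5 7 2 1)(6 10) = [5, 0, 1, 3, 4, 7, 10, 2, 8, 9, 6]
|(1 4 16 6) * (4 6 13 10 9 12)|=|(1 6)(4 16 13 10 9 12)|=6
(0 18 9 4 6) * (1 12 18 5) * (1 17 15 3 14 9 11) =(0 5 17 15 3 14 9 4 6)(1 12 18 11) =[5, 12, 2, 14, 6, 17, 0, 7, 8, 4, 10, 1, 18, 13, 9, 3, 16, 15, 11]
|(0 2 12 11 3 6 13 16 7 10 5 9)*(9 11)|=|(0 2 12 9)(3 6 13 16 7 10 5 11)|=8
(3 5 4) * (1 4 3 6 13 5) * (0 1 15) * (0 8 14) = (0 1 4 6 13 5 3 15 8 14) = [1, 4, 2, 15, 6, 3, 13, 7, 14, 9, 10, 11, 12, 5, 0, 8]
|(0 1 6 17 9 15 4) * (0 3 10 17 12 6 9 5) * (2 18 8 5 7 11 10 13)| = |(0 1 9 15 4 3 13 2 18 8 5)(6 12)(7 11 10 17)| = 44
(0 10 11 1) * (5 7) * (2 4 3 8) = (0 10 11 1)(2 4 3 8)(5 7) = [10, 0, 4, 8, 3, 7, 6, 5, 2, 9, 11, 1]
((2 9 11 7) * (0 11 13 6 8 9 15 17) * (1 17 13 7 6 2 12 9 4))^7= [0, 1, 15, 3, 4, 5, 6, 12, 8, 7, 10, 11, 9, 2, 14, 13, 16, 17]= (17)(2 15 13)(7 12 9)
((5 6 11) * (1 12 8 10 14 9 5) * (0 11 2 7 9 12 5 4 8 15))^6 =(0 7 12 6 10 1 4)(2 14 5 8 11 9 15) =[7, 4, 14, 3, 0, 8, 10, 12, 11, 15, 1, 9, 6, 13, 5, 2]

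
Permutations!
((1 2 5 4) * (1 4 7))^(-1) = (1 7 5 2) = [0, 7, 1, 3, 4, 2, 6, 5]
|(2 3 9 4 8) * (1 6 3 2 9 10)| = |(1 6 3 10)(4 8 9)| = 12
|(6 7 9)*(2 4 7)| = |(2 4 7 9 6)| = 5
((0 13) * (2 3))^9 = (0 13)(2 3) = [13, 1, 3, 2, 4, 5, 6, 7, 8, 9, 10, 11, 12, 0]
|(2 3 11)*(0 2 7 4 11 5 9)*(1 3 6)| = |(0 2 6 1 3 5 9)(4 11 7)| = 21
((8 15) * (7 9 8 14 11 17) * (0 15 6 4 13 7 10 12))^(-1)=[12, 1, 2, 3, 6, 5, 8, 13, 9, 7, 17, 14, 10, 4, 15, 0, 16, 11]=(0 12 10 17 11 14 15)(4 6 8 9 7 13)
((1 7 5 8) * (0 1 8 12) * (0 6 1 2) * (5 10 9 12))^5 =[2, 6, 0, 3, 4, 5, 12, 1, 8, 10, 7, 11, 9] =(0 2)(1 6 12 9 10 7)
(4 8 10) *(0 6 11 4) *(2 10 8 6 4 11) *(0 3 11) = (0 4 6 2 10 3 11) = [4, 1, 10, 11, 6, 5, 2, 7, 8, 9, 3, 0]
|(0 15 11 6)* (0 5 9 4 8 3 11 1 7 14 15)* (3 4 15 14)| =8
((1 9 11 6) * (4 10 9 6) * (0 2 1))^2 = (0 1)(2 6)(4 9)(10 11) = [1, 0, 6, 3, 9, 5, 2, 7, 8, 4, 11, 10]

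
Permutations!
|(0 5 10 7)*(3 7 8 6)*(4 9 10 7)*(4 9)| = |(0 5 7)(3 9 10 8 6)| = 15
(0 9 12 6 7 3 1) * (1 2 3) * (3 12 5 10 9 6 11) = [6, 0, 12, 2, 4, 10, 7, 1, 8, 5, 9, 3, 11] = (0 6 7 1)(2 12 11 3)(5 10 9)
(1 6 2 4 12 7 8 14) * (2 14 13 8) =(1 6 14)(2 4 12 7)(8 13) =[0, 6, 4, 3, 12, 5, 14, 2, 13, 9, 10, 11, 7, 8, 1]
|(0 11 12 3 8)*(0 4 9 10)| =|(0 11 12 3 8 4 9 10)| =8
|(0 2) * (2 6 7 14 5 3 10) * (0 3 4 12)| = 21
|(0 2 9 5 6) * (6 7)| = |(0 2 9 5 7 6)| = 6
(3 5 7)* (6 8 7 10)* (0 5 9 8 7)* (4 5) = [4, 1, 2, 9, 5, 10, 7, 3, 0, 8, 6] = (0 4 5 10 6 7 3 9 8)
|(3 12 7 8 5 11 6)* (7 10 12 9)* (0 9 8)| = |(0 9 7)(3 8 5 11 6)(10 12)| = 30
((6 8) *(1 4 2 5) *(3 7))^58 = [0, 2, 1, 3, 5, 4, 6, 7, 8] = (8)(1 2)(4 5)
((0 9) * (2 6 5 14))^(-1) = (0 9)(2 14 5 6) = [9, 1, 14, 3, 4, 6, 2, 7, 8, 0, 10, 11, 12, 13, 5]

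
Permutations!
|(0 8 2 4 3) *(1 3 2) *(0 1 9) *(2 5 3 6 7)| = 21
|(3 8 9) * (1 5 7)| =|(1 5 7)(3 8 9)| =3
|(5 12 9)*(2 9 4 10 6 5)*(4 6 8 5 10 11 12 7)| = 8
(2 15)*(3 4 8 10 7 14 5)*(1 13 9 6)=[0, 13, 15, 4, 8, 3, 1, 14, 10, 6, 7, 11, 12, 9, 5, 2]=(1 13 9 6)(2 15)(3 4 8 10 7 14 5)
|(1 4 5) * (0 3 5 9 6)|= 7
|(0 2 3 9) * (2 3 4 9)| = |(0 3 2 4 9)| = 5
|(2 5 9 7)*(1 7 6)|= |(1 7 2 5 9 6)|= 6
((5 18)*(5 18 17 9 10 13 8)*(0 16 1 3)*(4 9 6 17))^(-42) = (18)(0 1)(3 16) = [1, 0, 2, 16, 4, 5, 6, 7, 8, 9, 10, 11, 12, 13, 14, 15, 3, 17, 18]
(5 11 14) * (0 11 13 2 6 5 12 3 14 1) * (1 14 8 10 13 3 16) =(0 11 14 12 16 1)(2 6 5 3 8 10 13) =[11, 0, 6, 8, 4, 3, 5, 7, 10, 9, 13, 14, 16, 2, 12, 15, 1]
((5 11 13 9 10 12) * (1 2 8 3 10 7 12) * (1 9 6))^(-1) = (1 6 13 11 5 12 7 9 10 3 8 2) = [0, 6, 1, 8, 4, 12, 13, 9, 2, 10, 3, 5, 7, 11]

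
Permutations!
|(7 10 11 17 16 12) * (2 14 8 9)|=12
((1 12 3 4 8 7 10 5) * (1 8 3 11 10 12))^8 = [0, 1, 2, 3, 4, 7, 6, 11, 12, 9, 8, 5, 10] = (5 7 11)(8 12 10)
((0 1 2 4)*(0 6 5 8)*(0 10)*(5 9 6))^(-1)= (0 10 8 5 4 2 1)(6 9)= [10, 0, 1, 3, 2, 4, 9, 7, 5, 6, 8]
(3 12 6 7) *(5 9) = (3 12 6 7)(5 9) = [0, 1, 2, 12, 4, 9, 7, 3, 8, 5, 10, 11, 6]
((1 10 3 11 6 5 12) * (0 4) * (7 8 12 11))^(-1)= (0 4)(1 12 8 7 3 10)(5 6 11)= [4, 12, 2, 10, 0, 6, 11, 3, 7, 9, 1, 5, 8]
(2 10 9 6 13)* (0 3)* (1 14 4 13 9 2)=(0 3)(1 14 4 13)(2 10)(6 9)=[3, 14, 10, 0, 13, 5, 9, 7, 8, 6, 2, 11, 12, 1, 4]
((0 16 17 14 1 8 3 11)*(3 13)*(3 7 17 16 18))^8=(18)(1 13 17)(7 14 8)=[0, 13, 2, 3, 4, 5, 6, 14, 7, 9, 10, 11, 12, 17, 8, 15, 16, 1, 18]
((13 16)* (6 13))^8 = (6 16 13) = [0, 1, 2, 3, 4, 5, 16, 7, 8, 9, 10, 11, 12, 6, 14, 15, 13]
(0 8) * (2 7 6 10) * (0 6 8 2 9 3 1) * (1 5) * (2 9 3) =(0 9 2 7 8 6 10 3 5 1) =[9, 0, 7, 5, 4, 1, 10, 8, 6, 2, 3]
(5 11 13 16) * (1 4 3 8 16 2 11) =[0, 4, 11, 8, 3, 1, 6, 7, 16, 9, 10, 13, 12, 2, 14, 15, 5] =(1 4 3 8 16 5)(2 11 13)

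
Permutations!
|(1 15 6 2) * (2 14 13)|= |(1 15 6 14 13 2)|= 6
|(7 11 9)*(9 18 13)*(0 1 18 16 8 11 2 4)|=24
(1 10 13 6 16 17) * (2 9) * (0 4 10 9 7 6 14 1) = (0 4 10 13 14 1 9 2 7 6 16 17) = [4, 9, 7, 3, 10, 5, 16, 6, 8, 2, 13, 11, 12, 14, 1, 15, 17, 0]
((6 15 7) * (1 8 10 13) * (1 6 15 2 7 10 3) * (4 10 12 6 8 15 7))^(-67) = [0, 6, 13, 12, 8, 5, 10, 7, 15, 9, 3, 11, 4, 1, 14, 2] = (1 6 10 3 12 4 8 15 2 13)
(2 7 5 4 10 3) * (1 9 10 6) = [0, 9, 7, 2, 6, 4, 1, 5, 8, 10, 3] = (1 9 10 3 2 7 5 4 6)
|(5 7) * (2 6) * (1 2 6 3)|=6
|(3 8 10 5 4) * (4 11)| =|(3 8 10 5 11 4)| =6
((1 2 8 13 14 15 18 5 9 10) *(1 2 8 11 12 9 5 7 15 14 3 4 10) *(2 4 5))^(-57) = [0, 11, 13, 1, 10, 8, 6, 7, 12, 2, 4, 3, 5, 9, 14, 15, 16, 17, 18] = (18)(1 11 3)(2 13 9)(4 10)(5 8 12)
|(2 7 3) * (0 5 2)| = |(0 5 2 7 3)| = 5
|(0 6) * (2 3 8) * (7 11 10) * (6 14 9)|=12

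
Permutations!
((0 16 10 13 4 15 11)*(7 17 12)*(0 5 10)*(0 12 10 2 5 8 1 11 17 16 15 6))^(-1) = [6, 8, 5, 3, 13, 2, 4, 12, 11, 9, 17, 1, 16, 10, 14, 0, 7, 15] = (0 6 4 13 10 17 15)(1 8 11)(2 5)(7 12 16)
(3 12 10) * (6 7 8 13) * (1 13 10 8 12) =(1 13 6 7 12 8 10 3) =[0, 13, 2, 1, 4, 5, 7, 12, 10, 9, 3, 11, 8, 6]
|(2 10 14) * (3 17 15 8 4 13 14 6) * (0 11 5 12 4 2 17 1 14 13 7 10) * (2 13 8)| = 14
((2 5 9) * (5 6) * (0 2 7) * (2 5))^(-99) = (0 5 9 7)(2 6) = [5, 1, 6, 3, 4, 9, 2, 0, 8, 7]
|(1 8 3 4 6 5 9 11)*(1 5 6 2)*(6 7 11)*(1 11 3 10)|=24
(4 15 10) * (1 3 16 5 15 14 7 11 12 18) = (1 3 16 5 15 10 4 14 7 11 12 18) = [0, 3, 2, 16, 14, 15, 6, 11, 8, 9, 4, 12, 18, 13, 7, 10, 5, 17, 1]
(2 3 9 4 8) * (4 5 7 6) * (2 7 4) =(2 3 9 5 4 8 7 6) =[0, 1, 3, 9, 8, 4, 2, 6, 7, 5]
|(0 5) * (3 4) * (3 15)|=6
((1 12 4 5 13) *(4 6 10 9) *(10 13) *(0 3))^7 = (0 3)(1 13 6 12)(4 9 10 5) = [3, 13, 2, 0, 9, 4, 12, 7, 8, 10, 5, 11, 1, 6]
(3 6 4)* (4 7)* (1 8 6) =(1 8 6 7 4 3) =[0, 8, 2, 1, 3, 5, 7, 4, 6]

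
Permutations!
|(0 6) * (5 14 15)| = 6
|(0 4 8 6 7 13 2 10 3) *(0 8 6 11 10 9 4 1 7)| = |(0 1 7 13 2 9 4 6)(3 8 11 10)| = 8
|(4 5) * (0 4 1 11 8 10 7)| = |(0 4 5 1 11 8 10 7)| = 8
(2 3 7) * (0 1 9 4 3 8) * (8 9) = (0 1 8)(2 9 4 3 7) = [1, 8, 9, 7, 3, 5, 6, 2, 0, 4]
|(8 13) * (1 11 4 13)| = |(1 11 4 13 8)| = 5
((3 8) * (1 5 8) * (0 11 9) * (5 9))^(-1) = (0 9 1 3 8 5 11) = [9, 3, 2, 8, 4, 11, 6, 7, 5, 1, 10, 0]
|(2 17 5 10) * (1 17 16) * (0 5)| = 7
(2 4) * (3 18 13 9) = (2 4)(3 18 13 9) = [0, 1, 4, 18, 2, 5, 6, 7, 8, 3, 10, 11, 12, 9, 14, 15, 16, 17, 13]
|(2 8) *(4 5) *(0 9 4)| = |(0 9 4 5)(2 8)| = 4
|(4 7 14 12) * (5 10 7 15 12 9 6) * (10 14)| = 12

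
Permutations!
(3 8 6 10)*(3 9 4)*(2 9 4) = [0, 1, 9, 8, 3, 5, 10, 7, 6, 2, 4] = (2 9)(3 8 6 10 4)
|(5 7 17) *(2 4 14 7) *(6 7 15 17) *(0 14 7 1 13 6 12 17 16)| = |(0 14 15 16)(1 13 6)(2 4 7 12 17 5)| = 12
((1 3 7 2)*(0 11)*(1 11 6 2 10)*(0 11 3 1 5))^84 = (11) = [0, 1, 2, 3, 4, 5, 6, 7, 8, 9, 10, 11]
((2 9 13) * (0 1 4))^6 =(13) =[0, 1, 2, 3, 4, 5, 6, 7, 8, 9, 10, 11, 12, 13]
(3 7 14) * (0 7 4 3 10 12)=(0 7 14 10 12)(3 4)=[7, 1, 2, 4, 3, 5, 6, 14, 8, 9, 12, 11, 0, 13, 10]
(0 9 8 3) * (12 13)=(0 9 8 3)(12 13)=[9, 1, 2, 0, 4, 5, 6, 7, 3, 8, 10, 11, 13, 12]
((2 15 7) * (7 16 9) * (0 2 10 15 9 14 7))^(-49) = (0 9 2)(7 10 15 16 14) = [9, 1, 0, 3, 4, 5, 6, 10, 8, 2, 15, 11, 12, 13, 7, 16, 14]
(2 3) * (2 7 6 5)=(2 3 7 6 5)=[0, 1, 3, 7, 4, 2, 5, 6]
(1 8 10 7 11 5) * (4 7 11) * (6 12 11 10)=(1 8 6 12 11 5)(4 7)=[0, 8, 2, 3, 7, 1, 12, 4, 6, 9, 10, 5, 11]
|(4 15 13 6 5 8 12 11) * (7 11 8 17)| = 8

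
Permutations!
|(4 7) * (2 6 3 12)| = |(2 6 3 12)(4 7)| = 4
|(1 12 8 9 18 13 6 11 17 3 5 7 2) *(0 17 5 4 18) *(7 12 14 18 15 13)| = 60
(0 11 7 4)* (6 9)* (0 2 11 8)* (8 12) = (0 12 8)(2 11 7 4)(6 9) = [12, 1, 11, 3, 2, 5, 9, 4, 0, 6, 10, 7, 8]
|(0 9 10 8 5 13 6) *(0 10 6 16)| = 8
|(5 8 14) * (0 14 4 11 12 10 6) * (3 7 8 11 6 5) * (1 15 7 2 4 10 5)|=|(0 14 3 2 4 6)(1 15 7 8 10)(5 11 12)|=30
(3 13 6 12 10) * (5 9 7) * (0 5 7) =(0 5 9)(3 13 6 12 10) =[5, 1, 2, 13, 4, 9, 12, 7, 8, 0, 3, 11, 10, 6]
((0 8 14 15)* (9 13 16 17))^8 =(17) =[0, 1, 2, 3, 4, 5, 6, 7, 8, 9, 10, 11, 12, 13, 14, 15, 16, 17]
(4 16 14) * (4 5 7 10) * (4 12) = [0, 1, 2, 3, 16, 7, 6, 10, 8, 9, 12, 11, 4, 13, 5, 15, 14] = (4 16 14 5 7 10 12)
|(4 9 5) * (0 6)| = 6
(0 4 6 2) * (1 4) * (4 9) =(0 1 9 4 6 2) =[1, 9, 0, 3, 6, 5, 2, 7, 8, 4]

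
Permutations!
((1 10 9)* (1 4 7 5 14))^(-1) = (1 14 5 7 4 9 10) = [0, 14, 2, 3, 9, 7, 6, 4, 8, 10, 1, 11, 12, 13, 5]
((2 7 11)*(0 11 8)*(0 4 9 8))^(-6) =(0 2)(7 11) =[2, 1, 0, 3, 4, 5, 6, 11, 8, 9, 10, 7]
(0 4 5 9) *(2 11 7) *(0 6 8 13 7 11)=[4, 1, 0, 3, 5, 9, 8, 2, 13, 6, 10, 11, 12, 7]=(0 4 5 9 6 8 13 7 2)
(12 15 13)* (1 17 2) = [0, 17, 1, 3, 4, 5, 6, 7, 8, 9, 10, 11, 15, 12, 14, 13, 16, 2] = (1 17 2)(12 15 13)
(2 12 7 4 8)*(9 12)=(2 9 12 7 4 8)=[0, 1, 9, 3, 8, 5, 6, 4, 2, 12, 10, 11, 7]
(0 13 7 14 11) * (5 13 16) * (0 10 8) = (0 16 5 13 7 14 11 10 8) = [16, 1, 2, 3, 4, 13, 6, 14, 0, 9, 8, 10, 12, 7, 11, 15, 5]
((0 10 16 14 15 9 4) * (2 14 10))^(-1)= (0 4 9 15 14 2)(10 16)= [4, 1, 0, 3, 9, 5, 6, 7, 8, 15, 16, 11, 12, 13, 2, 14, 10]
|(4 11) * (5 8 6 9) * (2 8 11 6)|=|(2 8)(4 6 9 5 11)|=10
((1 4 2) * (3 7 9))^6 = (9) = [0, 1, 2, 3, 4, 5, 6, 7, 8, 9]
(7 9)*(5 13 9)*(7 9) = (5 13 7) = [0, 1, 2, 3, 4, 13, 6, 5, 8, 9, 10, 11, 12, 7]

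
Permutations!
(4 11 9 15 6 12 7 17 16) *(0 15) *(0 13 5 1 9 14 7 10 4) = (0 15 6 12 10 4 11 14 7 17 16)(1 9 13 5) = [15, 9, 2, 3, 11, 1, 12, 17, 8, 13, 4, 14, 10, 5, 7, 6, 0, 16]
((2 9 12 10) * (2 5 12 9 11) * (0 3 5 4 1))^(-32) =(0 12 1 5 4 3 10) =[12, 5, 2, 10, 3, 4, 6, 7, 8, 9, 0, 11, 1]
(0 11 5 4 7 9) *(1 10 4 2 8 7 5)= [11, 10, 8, 3, 5, 2, 6, 9, 7, 0, 4, 1]= (0 11 1 10 4 5 2 8 7 9)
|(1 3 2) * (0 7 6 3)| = 6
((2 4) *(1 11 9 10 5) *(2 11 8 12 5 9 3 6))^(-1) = (1 5 12 8)(2 6 3 11 4)(9 10) = [0, 5, 6, 11, 2, 12, 3, 7, 1, 10, 9, 4, 8]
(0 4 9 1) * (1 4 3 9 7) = (0 3 9 4 7 1) = [3, 0, 2, 9, 7, 5, 6, 1, 8, 4]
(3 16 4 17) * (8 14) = [0, 1, 2, 16, 17, 5, 6, 7, 14, 9, 10, 11, 12, 13, 8, 15, 4, 3] = (3 16 4 17)(8 14)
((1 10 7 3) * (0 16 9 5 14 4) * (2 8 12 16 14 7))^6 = (1 9 2 7 12)(3 16 10 5 8) = [0, 9, 7, 16, 4, 8, 6, 12, 3, 2, 5, 11, 1, 13, 14, 15, 10]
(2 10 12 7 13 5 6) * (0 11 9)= (0 11 9)(2 10 12 7 13 5 6)= [11, 1, 10, 3, 4, 6, 2, 13, 8, 0, 12, 9, 7, 5]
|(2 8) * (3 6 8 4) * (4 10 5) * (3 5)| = |(2 10 3 6 8)(4 5)| = 10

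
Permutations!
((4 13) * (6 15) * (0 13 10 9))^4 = (15)(0 9 10 4 13) = [9, 1, 2, 3, 13, 5, 6, 7, 8, 10, 4, 11, 12, 0, 14, 15]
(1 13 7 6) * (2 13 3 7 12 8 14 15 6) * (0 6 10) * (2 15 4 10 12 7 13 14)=(0 6 1 3 13 7 15 12 8 2 14 4 10)=[6, 3, 14, 13, 10, 5, 1, 15, 2, 9, 0, 11, 8, 7, 4, 12]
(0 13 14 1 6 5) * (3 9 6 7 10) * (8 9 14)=(0 13 8 9 6 5)(1 7 10 3 14)=[13, 7, 2, 14, 4, 0, 5, 10, 9, 6, 3, 11, 12, 8, 1]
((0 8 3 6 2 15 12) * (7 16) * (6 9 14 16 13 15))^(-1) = (0 12 15 13 7 16 14 9 3 8)(2 6) = [12, 1, 6, 8, 4, 5, 2, 16, 0, 3, 10, 11, 15, 7, 9, 13, 14]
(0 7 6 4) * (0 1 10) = [7, 10, 2, 3, 1, 5, 4, 6, 8, 9, 0] = (0 7 6 4 1 10)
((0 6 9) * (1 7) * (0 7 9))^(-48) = (9) = [0, 1, 2, 3, 4, 5, 6, 7, 8, 9]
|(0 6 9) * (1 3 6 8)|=|(0 8 1 3 6 9)|=6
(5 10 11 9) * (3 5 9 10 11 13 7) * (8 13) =(3 5 11 10 8 13 7) =[0, 1, 2, 5, 4, 11, 6, 3, 13, 9, 8, 10, 12, 7]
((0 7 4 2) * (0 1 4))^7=(0 7)(1 4 2)=[7, 4, 1, 3, 2, 5, 6, 0]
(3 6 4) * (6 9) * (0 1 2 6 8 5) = (0 1 2 6 4 3 9 8 5) = [1, 2, 6, 9, 3, 0, 4, 7, 5, 8]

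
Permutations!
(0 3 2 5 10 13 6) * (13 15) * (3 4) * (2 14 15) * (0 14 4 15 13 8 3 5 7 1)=(0 15 8 3 4 5 10 2 7 1)(6 14 13)=[15, 0, 7, 4, 5, 10, 14, 1, 3, 9, 2, 11, 12, 6, 13, 8]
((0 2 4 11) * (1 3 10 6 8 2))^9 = (11) = [0, 1, 2, 3, 4, 5, 6, 7, 8, 9, 10, 11]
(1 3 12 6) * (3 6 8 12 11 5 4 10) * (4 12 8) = [0, 6, 2, 11, 10, 12, 1, 7, 8, 9, 3, 5, 4] = (1 6)(3 11 5 12 4 10)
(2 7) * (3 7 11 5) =[0, 1, 11, 7, 4, 3, 6, 2, 8, 9, 10, 5] =(2 11 5 3 7)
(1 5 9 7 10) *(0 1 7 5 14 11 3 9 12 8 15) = (0 1 14 11 3 9 5 12 8 15)(7 10) = [1, 14, 2, 9, 4, 12, 6, 10, 15, 5, 7, 3, 8, 13, 11, 0]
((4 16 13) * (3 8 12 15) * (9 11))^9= (16)(3 8 12 15)(9 11)= [0, 1, 2, 8, 4, 5, 6, 7, 12, 11, 10, 9, 15, 13, 14, 3, 16]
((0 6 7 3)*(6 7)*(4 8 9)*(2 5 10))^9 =(10) =[0, 1, 2, 3, 4, 5, 6, 7, 8, 9, 10]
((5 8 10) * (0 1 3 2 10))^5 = (0 5 2 1 8 10 3) = [5, 8, 1, 0, 4, 2, 6, 7, 10, 9, 3]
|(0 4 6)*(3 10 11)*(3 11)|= |(11)(0 4 6)(3 10)|= 6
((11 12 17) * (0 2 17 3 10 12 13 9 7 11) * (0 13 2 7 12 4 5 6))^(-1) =(0 6 5 4 10 3 12 9 13 17 2 11 7) =[6, 1, 11, 12, 10, 4, 5, 0, 8, 13, 3, 7, 9, 17, 14, 15, 16, 2]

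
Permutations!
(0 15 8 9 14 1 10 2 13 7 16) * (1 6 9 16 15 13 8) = (0 13 7 15 1 10 2 8 16)(6 9 14) = [13, 10, 8, 3, 4, 5, 9, 15, 16, 14, 2, 11, 12, 7, 6, 1, 0]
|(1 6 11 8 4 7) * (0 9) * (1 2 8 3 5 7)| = 18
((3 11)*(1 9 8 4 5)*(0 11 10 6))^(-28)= (0 3 6 11 10)(1 8 5 9 4)= [3, 8, 2, 6, 1, 9, 11, 7, 5, 4, 0, 10]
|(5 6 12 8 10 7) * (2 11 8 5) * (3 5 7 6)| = 14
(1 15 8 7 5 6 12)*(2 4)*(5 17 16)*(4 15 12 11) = [0, 12, 15, 3, 2, 6, 11, 17, 7, 9, 10, 4, 1, 13, 14, 8, 5, 16] = (1 12)(2 15 8 7 17 16 5 6 11 4)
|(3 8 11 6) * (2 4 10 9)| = |(2 4 10 9)(3 8 11 6)| = 4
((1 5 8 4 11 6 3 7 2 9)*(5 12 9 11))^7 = (1 12 9)(2 6 7 11 3)(4 5 8) = [0, 12, 6, 2, 5, 8, 7, 11, 4, 1, 10, 3, 9]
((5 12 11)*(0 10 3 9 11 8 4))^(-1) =(0 4 8 12 5 11 9 3 10) =[4, 1, 2, 10, 8, 11, 6, 7, 12, 3, 0, 9, 5]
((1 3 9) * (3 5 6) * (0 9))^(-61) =[3, 9, 2, 6, 4, 1, 5, 7, 8, 0] =(0 3 6 5 1 9)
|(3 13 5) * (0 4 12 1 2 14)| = 6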